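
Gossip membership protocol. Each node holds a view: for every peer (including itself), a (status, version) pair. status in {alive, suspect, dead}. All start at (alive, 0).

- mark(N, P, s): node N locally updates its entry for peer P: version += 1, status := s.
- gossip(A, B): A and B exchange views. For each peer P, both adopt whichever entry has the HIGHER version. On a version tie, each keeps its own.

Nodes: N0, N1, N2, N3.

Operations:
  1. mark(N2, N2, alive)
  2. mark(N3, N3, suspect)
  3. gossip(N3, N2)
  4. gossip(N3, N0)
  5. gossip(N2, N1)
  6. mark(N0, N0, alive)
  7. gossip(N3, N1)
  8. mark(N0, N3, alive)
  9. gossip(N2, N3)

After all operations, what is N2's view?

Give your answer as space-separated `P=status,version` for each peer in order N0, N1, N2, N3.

Answer: N0=alive,0 N1=alive,0 N2=alive,1 N3=suspect,1

Derivation:
Op 1: N2 marks N2=alive -> (alive,v1)
Op 2: N3 marks N3=suspect -> (suspect,v1)
Op 3: gossip N3<->N2 -> N3.N0=(alive,v0) N3.N1=(alive,v0) N3.N2=(alive,v1) N3.N3=(suspect,v1) | N2.N0=(alive,v0) N2.N1=(alive,v0) N2.N2=(alive,v1) N2.N3=(suspect,v1)
Op 4: gossip N3<->N0 -> N3.N0=(alive,v0) N3.N1=(alive,v0) N3.N2=(alive,v1) N3.N3=(suspect,v1) | N0.N0=(alive,v0) N0.N1=(alive,v0) N0.N2=(alive,v1) N0.N3=(suspect,v1)
Op 5: gossip N2<->N1 -> N2.N0=(alive,v0) N2.N1=(alive,v0) N2.N2=(alive,v1) N2.N3=(suspect,v1) | N1.N0=(alive,v0) N1.N1=(alive,v0) N1.N2=(alive,v1) N1.N3=(suspect,v1)
Op 6: N0 marks N0=alive -> (alive,v1)
Op 7: gossip N3<->N1 -> N3.N0=(alive,v0) N3.N1=(alive,v0) N3.N2=(alive,v1) N3.N3=(suspect,v1) | N1.N0=(alive,v0) N1.N1=(alive,v0) N1.N2=(alive,v1) N1.N3=(suspect,v1)
Op 8: N0 marks N3=alive -> (alive,v2)
Op 9: gossip N2<->N3 -> N2.N0=(alive,v0) N2.N1=(alive,v0) N2.N2=(alive,v1) N2.N3=(suspect,v1) | N3.N0=(alive,v0) N3.N1=(alive,v0) N3.N2=(alive,v1) N3.N3=(suspect,v1)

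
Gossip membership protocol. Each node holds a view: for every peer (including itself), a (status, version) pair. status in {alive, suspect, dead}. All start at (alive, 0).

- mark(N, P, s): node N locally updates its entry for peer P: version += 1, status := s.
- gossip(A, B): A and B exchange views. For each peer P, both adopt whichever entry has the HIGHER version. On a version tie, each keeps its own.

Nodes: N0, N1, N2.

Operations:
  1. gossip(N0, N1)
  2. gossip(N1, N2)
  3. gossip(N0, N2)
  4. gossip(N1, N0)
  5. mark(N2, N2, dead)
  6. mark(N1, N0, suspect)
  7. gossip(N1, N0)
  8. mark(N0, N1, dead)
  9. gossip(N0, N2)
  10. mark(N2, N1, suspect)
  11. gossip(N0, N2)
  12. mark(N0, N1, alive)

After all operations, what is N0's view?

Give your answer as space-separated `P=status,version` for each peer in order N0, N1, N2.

Answer: N0=suspect,1 N1=alive,3 N2=dead,1

Derivation:
Op 1: gossip N0<->N1 -> N0.N0=(alive,v0) N0.N1=(alive,v0) N0.N2=(alive,v0) | N1.N0=(alive,v0) N1.N1=(alive,v0) N1.N2=(alive,v0)
Op 2: gossip N1<->N2 -> N1.N0=(alive,v0) N1.N1=(alive,v0) N1.N2=(alive,v0) | N2.N0=(alive,v0) N2.N1=(alive,v0) N2.N2=(alive,v0)
Op 3: gossip N0<->N2 -> N0.N0=(alive,v0) N0.N1=(alive,v0) N0.N2=(alive,v0) | N2.N0=(alive,v0) N2.N1=(alive,v0) N2.N2=(alive,v0)
Op 4: gossip N1<->N0 -> N1.N0=(alive,v0) N1.N1=(alive,v0) N1.N2=(alive,v0) | N0.N0=(alive,v0) N0.N1=(alive,v0) N0.N2=(alive,v0)
Op 5: N2 marks N2=dead -> (dead,v1)
Op 6: N1 marks N0=suspect -> (suspect,v1)
Op 7: gossip N1<->N0 -> N1.N0=(suspect,v1) N1.N1=(alive,v0) N1.N2=(alive,v0) | N0.N0=(suspect,v1) N0.N1=(alive,v0) N0.N2=(alive,v0)
Op 8: N0 marks N1=dead -> (dead,v1)
Op 9: gossip N0<->N2 -> N0.N0=(suspect,v1) N0.N1=(dead,v1) N0.N2=(dead,v1) | N2.N0=(suspect,v1) N2.N1=(dead,v1) N2.N2=(dead,v1)
Op 10: N2 marks N1=suspect -> (suspect,v2)
Op 11: gossip N0<->N2 -> N0.N0=(suspect,v1) N0.N1=(suspect,v2) N0.N2=(dead,v1) | N2.N0=(suspect,v1) N2.N1=(suspect,v2) N2.N2=(dead,v1)
Op 12: N0 marks N1=alive -> (alive,v3)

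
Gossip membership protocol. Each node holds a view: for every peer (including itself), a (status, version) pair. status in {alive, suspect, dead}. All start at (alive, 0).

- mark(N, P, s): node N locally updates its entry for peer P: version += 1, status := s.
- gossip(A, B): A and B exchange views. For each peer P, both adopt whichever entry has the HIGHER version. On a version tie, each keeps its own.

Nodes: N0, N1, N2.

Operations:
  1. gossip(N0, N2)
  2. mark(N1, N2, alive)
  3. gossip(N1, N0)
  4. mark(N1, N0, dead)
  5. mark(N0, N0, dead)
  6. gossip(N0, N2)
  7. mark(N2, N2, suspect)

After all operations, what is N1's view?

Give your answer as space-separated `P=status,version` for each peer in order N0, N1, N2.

Op 1: gossip N0<->N2 -> N0.N0=(alive,v0) N0.N1=(alive,v0) N0.N2=(alive,v0) | N2.N0=(alive,v0) N2.N1=(alive,v0) N2.N2=(alive,v0)
Op 2: N1 marks N2=alive -> (alive,v1)
Op 3: gossip N1<->N0 -> N1.N0=(alive,v0) N1.N1=(alive,v0) N1.N2=(alive,v1) | N0.N0=(alive,v0) N0.N1=(alive,v0) N0.N2=(alive,v1)
Op 4: N1 marks N0=dead -> (dead,v1)
Op 5: N0 marks N0=dead -> (dead,v1)
Op 6: gossip N0<->N2 -> N0.N0=(dead,v1) N0.N1=(alive,v0) N0.N2=(alive,v1) | N2.N0=(dead,v1) N2.N1=(alive,v0) N2.N2=(alive,v1)
Op 7: N2 marks N2=suspect -> (suspect,v2)

Answer: N0=dead,1 N1=alive,0 N2=alive,1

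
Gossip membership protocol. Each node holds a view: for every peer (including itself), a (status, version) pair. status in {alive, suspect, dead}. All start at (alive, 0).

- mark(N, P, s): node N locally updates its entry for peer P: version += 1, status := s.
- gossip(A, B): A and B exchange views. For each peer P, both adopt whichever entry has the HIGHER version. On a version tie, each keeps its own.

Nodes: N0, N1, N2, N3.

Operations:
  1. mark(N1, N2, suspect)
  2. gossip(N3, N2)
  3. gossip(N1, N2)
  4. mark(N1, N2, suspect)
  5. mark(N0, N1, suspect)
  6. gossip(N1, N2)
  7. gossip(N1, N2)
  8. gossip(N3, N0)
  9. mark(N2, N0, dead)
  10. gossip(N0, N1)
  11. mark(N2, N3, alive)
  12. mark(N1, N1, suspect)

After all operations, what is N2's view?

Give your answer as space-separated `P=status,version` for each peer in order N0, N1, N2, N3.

Op 1: N1 marks N2=suspect -> (suspect,v1)
Op 2: gossip N3<->N2 -> N3.N0=(alive,v0) N3.N1=(alive,v0) N3.N2=(alive,v0) N3.N3=(alive,v0) | N2.N0=(alive,v0) N2.N1=(alive,v0) N2.N2=(alive,v0) N2.N3=(alive,v0)
Op 3: gossip N1<->N2 -> N1.N0=(alive,v0) N1.N1=(alive,v0) N1.N2=(suspect,v1) N1.N3=(alive,v0) | N2.N0=(alive,v0) N2.N1=(alive,v0) N2.N2=(suspect,v1) N2.N3=(alive,v0)
Op 4: N1 marks N2=suspect -> (suspect,v2)
Op 5: N0 marks N1=suspect -> (suspect,v1)
Op 6: gossip N1<->N2 -> N1.N0=(alive,v0) N1.N1=(alive,v0) N1.N2=(suspect,v2) N1.N3=(alive,v0) | N2.N0=(alive,v0) N2.N1=(alive,v0) N2.N2=(suspect,v2) N2.N3=(alive,v0)
Op 7: gossip N1<->N2 -> N1.N0=(alive,v0) N1.N1=(alive,v0) N1.N2=(suspect,v2) N1.N3=(alive,v0) | N2.N0=(alive,v0) N2.N1=(alive,v0) N2.N2=(suspect,v2) N2.N3=(alive,v0)
Op 8: gossip N3<->N0 -> N3.N0=(alive,v0) N3.N1=(suspect,v1) N3.N2=(alive,v0) N3.N3=(alive,v0) | N0.N0=(alive,v0) N0.N1=(suspect,v1) N0.N2=(alive,v0) N0.N3=(alive,v0)
Op 9: N2 marks N0=dead -> (dead,v1)
Op 10: gossip N0<->N1 -> N0.N0=(alive,v0) N0.N1=(suspect,v1) N0.N2=(suspect,v2) N0.N3=(alive,v0) | N1.N0=(alive,v0) N1.N1=(suspect,v1) N1.N2=(suspect,v2) N1.N3=(alive,v0)
Op 11: N2 marks N3=alive -> (alive,v1)
Op 12: N1 marks N1=suspect -> (suspect,v2)

Answer: N0=dead,1 N1=alive,0 N2=suspect,2 N3=alive,1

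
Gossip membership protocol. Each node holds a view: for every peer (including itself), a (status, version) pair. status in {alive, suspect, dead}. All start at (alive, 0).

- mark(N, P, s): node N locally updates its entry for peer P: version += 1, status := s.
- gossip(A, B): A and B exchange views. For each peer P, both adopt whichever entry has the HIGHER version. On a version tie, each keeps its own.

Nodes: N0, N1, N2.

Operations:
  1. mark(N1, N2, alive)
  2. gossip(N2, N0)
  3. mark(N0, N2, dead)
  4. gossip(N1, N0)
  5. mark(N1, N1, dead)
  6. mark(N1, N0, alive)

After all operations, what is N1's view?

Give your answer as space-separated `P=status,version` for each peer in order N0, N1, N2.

Answer: N0=alive,1 N1=dead,1 N2=alive,1

Derivation:
Op 1: N1 marks N2=alive -> (alive,v1)
Op 2: gossip N2<->N0 -> N2.N0=(alive,v0) N2.N1=(alive,v0) N2.N2=(alive,v0) | N0.N0=(alive,v0) N0.N1=(alive,v0) N0.N2=(alive,v0)
Op 3: N0 marks N2=dead -> (dead,v1)
Op 4: gossip N1<->N0 -> N1.N0=(alive,v0) N1.N1=(alive,v0) N1.N2=(alive,v1) | N0.N0=(alive,v0) N0.N1=(alive,v0) N0.N2=(dead,v1)
Op 5: N1 marks N1=dead -> (dead,v1)
Op 6: N1 marks N0=alive -> (alive,v1)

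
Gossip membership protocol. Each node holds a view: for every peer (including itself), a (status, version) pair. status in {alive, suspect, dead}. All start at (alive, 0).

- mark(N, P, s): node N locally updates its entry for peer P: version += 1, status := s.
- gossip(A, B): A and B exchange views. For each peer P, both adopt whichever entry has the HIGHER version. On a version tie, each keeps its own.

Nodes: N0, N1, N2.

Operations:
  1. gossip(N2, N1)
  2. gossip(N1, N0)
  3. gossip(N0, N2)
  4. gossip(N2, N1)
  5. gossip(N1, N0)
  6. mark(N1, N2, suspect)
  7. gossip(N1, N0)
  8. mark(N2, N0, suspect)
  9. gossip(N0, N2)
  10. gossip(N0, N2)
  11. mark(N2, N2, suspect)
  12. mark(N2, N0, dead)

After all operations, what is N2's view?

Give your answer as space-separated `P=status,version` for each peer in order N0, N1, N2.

Op 1: gossip N2<->N1 -> N2.N0=(alive,v0) N2.N1=(alive,v0) N2.N2=(alive,v0) | N1.N0=(alive,v0) N1.N1=(alive,v0) N1.N2=(alive,v0)
Op 2: gossip N1<->N0 -> N1.N0=(alive,v0) N1.N1=(alive,v0) N1.N2=(alive,v0) | N0.N0=(alive,v0) N0.N1=(alive,v0) N0.N2=(alive,v0)
Op 3: gossip N0<->N2 -> N0.N0=(alive,v0) N0.N1=(alive,v0) N0.N2=(alive,v0) | N2.N0=(alive,v0) N2.N1=(alive,v0) N2.N2=(alive,v0)
Op 4: gossip N2<->N1 -> N2.N0=(alive,v0) N2.N1=(alive,v0) N2.N2=(alive,v0) | N1.N0=(alive,v0) N1.N1=(alive,v0) N1.N2=(alive,v0)
Op 5: gossip N1<->N0 -> N1.N0=(alive,v0) N1.N1=(alive,v0) N1.N2=(alive,v0) | N0.N0=(alive,v0) N0.N1=(alive,v0) N0.N2=(alive,v0)
Op 6: N1 marks N2=suspect -> (suspect,v1)
Op 7: gossip N1<->N0 -> N1.N0=(alive,v0) N1.N1=(alive,v0) N1.N2=(suspect,v1) | N0.N0=(alive,v0) N0.N1=(alive,v0) N0.N2=(suspect,v1)
Op 8: N2 marks N0=suspect -> (suspect,v1)
Op 9: gossip N0<->N2 -> N0.N0=(suspect,v1) N0.N1=(alive,v0) N0.N2=(suspect,v1) | N2.N0=(suspect,v1) N2.N1=(alive,v0) N2.N2=(suspect,v1)
Op 10: gossip N0<->N2 -> N0.N0=(suspect,v1) N0.N1=(alive,v0) N0.N2=(suspect,v1) | N2.N0=(suspect,v1) N2.N1=(alive,v0) N2.N2=(suspect,v1)
Op 11: N2 marks N2=suspect -> (suspect,v2)
Op 12: N2 marks N0=dead -> (dead,v2)

Answer: N0=dead,2 N1=alive,0 N2=suspect,2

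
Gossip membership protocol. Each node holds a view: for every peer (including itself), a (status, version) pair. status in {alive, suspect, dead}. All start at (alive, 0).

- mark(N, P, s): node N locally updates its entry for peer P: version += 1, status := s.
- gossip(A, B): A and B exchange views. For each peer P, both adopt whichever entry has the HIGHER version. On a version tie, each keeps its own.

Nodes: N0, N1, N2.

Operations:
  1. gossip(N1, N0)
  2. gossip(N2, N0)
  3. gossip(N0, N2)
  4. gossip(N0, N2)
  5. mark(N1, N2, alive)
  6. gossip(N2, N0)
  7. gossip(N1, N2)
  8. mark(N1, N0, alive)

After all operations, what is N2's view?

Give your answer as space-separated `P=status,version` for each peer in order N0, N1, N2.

Op 1: gossip N1<->N0 -> N1.N0=(alive,v0) N1.N1=(alive,v0) N1.N2=(alive,v0) | N0.N0=(alive,v0) N0.N1=(alive,v0) N0.N2=(alive,v0)
Op 2: gossip N2<->N0 -> N2.N0=(alive,v0) N2.N1=(alive,v0) N2.N2=(alive,v0) | N0.N0=(alive,v0) N0.N1=(alive,v0) N0.N2=(alive,v0)
Op 3: gossip N0<->N2 -> N0.N0=(alive,v0) N0.N1=(alive,v0) N0.N2=(alive,v0) | N2.N0=(alive,v0) N2.N1=(alive,v0) N2.N2=(alive,v0)
Op 4: gossip N0<->N2 -> N0.N0=(alive,v0) N0.N1=(alive,v0) N0.N2=(alive,v0) | N2.N0=(alive,v0) N2.N1=(alive,v0) N2.N2=(alive,v0)
Op 5: N1 marks N2=alive -> (alive,v1)
Op 6: gossip N2<->N0 -> N2.N0=(alive,v0) N2.N1=(alive,v0) N2.N2=(alive,v0) | N0.N0=(alive,v0) N0.N1=(alive,v0) N0.N2=(alive,v0)
Op 7: gossip N1<->N2 -> N1.N0=(alive,v0) N1.N1=(alive,v0) N1.N2=(alive,v1) | N2.N0=(alive,v0) N2.N1=(alive,v0) N2.N2=(alive,v1)
Op 8: N1 marks N0=alive -> (alive,v1)

Answer: N0=alive,0 N1=alive,0 N2=alive,1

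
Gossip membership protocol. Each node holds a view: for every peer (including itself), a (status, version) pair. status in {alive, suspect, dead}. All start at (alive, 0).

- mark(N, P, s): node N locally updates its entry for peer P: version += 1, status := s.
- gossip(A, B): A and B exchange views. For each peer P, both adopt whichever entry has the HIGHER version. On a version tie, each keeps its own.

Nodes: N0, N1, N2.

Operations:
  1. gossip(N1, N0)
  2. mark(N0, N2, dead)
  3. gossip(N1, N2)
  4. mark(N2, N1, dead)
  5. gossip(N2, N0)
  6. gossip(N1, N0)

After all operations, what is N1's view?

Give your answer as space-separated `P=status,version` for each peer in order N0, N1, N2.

Op 1: gossip N1<->N0 -> N1.N0=(alive,v0) N1.N1=(alive,v0) N1.N2=(alive,v0) | N0.N0=(alive,v0) N0.N1=(alive,v0) N0.N2=(alive,v0)
Op 2: N0 marks N2=dead -> (dead,v1)
Op 3: gossip N1<->N2 -> N1.N0=(alive,v0) N1.N1=(alive,v0) N1.N2=(alive,v0) | N2.N0=(alive,v0) N2.N1=(alive,v0) N2.N2=(alive,v0)
Op 4: N2 marks N1=dead -> (dead,v1)
Op 5: gossip N2<->N0 -> N2.N0=(alive,v0) N2.N1=(dead,v1) N2.N2=(dead,v1) | N0.N0=(alive,v0) N0.N1=(dead,v1) N0.N2=(dead,v1)
Op 6: gossip N1<->N0 -> N1.N0=(alive,v0) N1.N1=(dead,v1) N1.N2=(dead,v1) | N0.N0=(alive,v0) N0.N1=(dead,v1) N0.N2=(dead,v1)

Answer: N0=alive,0 N1=dead,1 N2=dead,1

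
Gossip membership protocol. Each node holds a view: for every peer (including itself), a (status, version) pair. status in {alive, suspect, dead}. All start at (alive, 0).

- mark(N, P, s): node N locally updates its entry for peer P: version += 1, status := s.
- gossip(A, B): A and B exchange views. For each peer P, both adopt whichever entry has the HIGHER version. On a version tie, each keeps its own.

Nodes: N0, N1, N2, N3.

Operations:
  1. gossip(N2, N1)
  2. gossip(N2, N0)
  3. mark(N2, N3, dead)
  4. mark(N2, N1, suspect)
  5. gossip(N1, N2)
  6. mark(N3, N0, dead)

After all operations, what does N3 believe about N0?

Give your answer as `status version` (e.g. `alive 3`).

Op 1: gossip N2<->N1 -> N2.N0=(alive,v0) N2.N1=(alive,v0) N2.N2=(alive,v0) N2.N3=(alive,v0) | N1.N0=(alive,v0) N1.N1=(alive,v0) N1.N2=(alive,v0) N1.N3=(alive,v0)
Op 2: gossip N2<->N0 -> N2.N0=(alive,v0) N2.N1=(alive,v0) N2.N2=(alive,v0) N2.N3=(alive,v0) | N0.N0=(alive,v0) N0.N1=(alive,v0) N0.N2=(alive,v0) N0.N3=(alive,v0)
Op 3: N2 marks N3=dead -> (dead,v1)
Op 4: N2 marks N1=suspect -> (suspect,v1)
Op 5: gossip N1<->N2 -> N1.N0=(alive,v0) N1.N1=(suspect,v1) N1.N2=(alive,v0) N1.N3=(dead,v1) | N2.N0=(alive,v0) N2.N1=(suspect,v1) N2.N2=(alive,v0) N2.N3=(dead,v1)
Op 6: N3 marks N0=dead -> (dead,v1)

Answer: dead 1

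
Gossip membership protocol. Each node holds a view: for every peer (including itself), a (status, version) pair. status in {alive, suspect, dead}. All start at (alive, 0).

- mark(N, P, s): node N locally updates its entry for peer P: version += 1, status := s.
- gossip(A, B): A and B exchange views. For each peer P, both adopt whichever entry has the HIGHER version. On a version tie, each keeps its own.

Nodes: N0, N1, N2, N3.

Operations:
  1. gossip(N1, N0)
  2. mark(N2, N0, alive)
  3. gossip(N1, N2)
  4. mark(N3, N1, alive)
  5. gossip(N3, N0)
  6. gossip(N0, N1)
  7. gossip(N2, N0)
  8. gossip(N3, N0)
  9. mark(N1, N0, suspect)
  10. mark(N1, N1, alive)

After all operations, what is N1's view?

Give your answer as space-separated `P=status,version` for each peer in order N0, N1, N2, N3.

Answer: N0=suspect,2 N1=alive,2 N2=alive,0 N3=alive,0

Derivation:
Op 1: gossip N1<->N0 -> N1.N0=(alive,v0) N1.N1=(alive,v0) N1.N2=(alive,v0) N1.N3=(alive,v0) | N0.N0=(alive,v0) N0.N1=(alive,v0) N0.N2=(alive,v0) N0.N3=(alive,v0)
Op 2: N2 marks N0=alive -> (alive,v1)
Op 3: gossip N1<->N2 -> N1.N0=(alive,v1) N1.N1=(alive,v0) N1.N2=(alive,v0) N1.N3=(alive,v0) | N2.N0=(alive,v1) N2.N1=(alive,v0) N2.N2=(alive,v0) N2.N3=(alive,v0)
Op 4: N3 marks N1=alive -> (alive,v1)
Op 5: gossip N3<->N0 -> N3.N0=(alive,v0) N3.N1=(alive,v1) N3.N2=(alive,v0) N3.N3=(alive,v0) | N0.N0=(alive,v0) N0.N1=(alive,v1) N0.N2=(alive,v0) N0.N3=(alive,v0)
Op 6: gossip N0<->N1 -> N0.N0=(alive,v1) N0.N1=(alive,v1) N0.N2=(alive,v0) N0.N3=(alive,v0) | N1.N0=(alive,v1) N1.N1=(alive,v1) N1.N2=(alive,v0) N1.N3=(alive,v0)
Op 7: gossip N2<->N0 -> N2.N0=(alive,v1) N2.N1=(alive,v1) N2.N2=(alive,v0) N2.N3=(alive,v0) | N0.N0=(alive,v1) N0.N1=(alive,v1) N0.N2=(alive,v0) N0.N3=(alive,v0)
Op 8: gossip N3<->N0 -> N3.N0=(alive,v1) N3.N1=(alive,v1) N3.N2=(alive,v0) N3.N3=(alive,v0) | N0.N0=(alive,v1) N0.N1=(alive,v1) N0.N2=(alive,v0) N0.N3=(alive,v0)
Op 9: N1 marks N0=suspect -> (suspect,v2)
Op 10: N1 marks N1=alive -> (alive,v2)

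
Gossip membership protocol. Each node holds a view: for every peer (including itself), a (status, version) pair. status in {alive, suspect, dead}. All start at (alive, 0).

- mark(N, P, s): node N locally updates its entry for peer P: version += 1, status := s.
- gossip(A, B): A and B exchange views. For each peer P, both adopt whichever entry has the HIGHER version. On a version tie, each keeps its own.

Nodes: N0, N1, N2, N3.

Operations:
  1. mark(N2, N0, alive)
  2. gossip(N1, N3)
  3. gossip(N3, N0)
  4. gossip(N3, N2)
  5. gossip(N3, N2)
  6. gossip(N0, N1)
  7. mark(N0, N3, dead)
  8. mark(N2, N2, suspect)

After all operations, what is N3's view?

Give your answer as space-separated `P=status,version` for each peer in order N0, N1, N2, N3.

Answer: N0=alive,1 N1=alive,0 N2=alive,0 N3=alive,0

Derivation:
Op 1: N2 marks N0=alive -> (alive,v1)
Op 2: gossip N1<->N3 -> N1.N0=(alive,v0) N1.N1=(alive,v0) N1.N2=(alive,v0) N1.N3=(alive,v0) | N3.N0=(alive,v0) N3.N1=(alive,v0) N3.N2=(alive,v0) N3.N3=(alive,v0)
Op 3: gossip N3<->N0 -> N3.N0=(alive,v0) N3.N1=(alive,v0) N3.N2=(alive,v0) N3.N3=(alive,v0) | N0.N0=(alive,v0) N0.N1=(alive,v0) N0.N2=(alive,v0) N0.N3=(alive,v0)
Op 4: gossip N3<->N2 -> N3.N0=(alive,v1) N3.N1=(alive,v0) N3.N2=(alive,v0) N3.N3=(alive,v0) | N2.N0=(alive,v1) N2.N1=(alive,v0) N2.N2=(alive,v0) N2.N3=(alive,v0)
Op 5: gossip N3<->N2 -> N3.N0=(alive,v1) N3.N1=(alive,v0) N3.N2=(alive,v0) N3.N3=(alive,v0) | N2.N0=(alive,v1) N2.N1=(alive,v0) N2.N2=(alive,v0) N2.N3=(alive,v0)
Op 6: gossip N0<->N1 -> N0.N0=(alive,v0) N0.N1=(alive,v0) N0.N2=(alive,v0) N0.N3=(alive,v0) | N1.N0=(alive,v0) N1.N1=(alive,v0) N1.N2=(alive,v0) N1.N3=(alive,v0)
Op 7: N0 marks N3=dead -> (dead,v1)
Op 8: N2 marks N2=suspect -> (suspect,v1)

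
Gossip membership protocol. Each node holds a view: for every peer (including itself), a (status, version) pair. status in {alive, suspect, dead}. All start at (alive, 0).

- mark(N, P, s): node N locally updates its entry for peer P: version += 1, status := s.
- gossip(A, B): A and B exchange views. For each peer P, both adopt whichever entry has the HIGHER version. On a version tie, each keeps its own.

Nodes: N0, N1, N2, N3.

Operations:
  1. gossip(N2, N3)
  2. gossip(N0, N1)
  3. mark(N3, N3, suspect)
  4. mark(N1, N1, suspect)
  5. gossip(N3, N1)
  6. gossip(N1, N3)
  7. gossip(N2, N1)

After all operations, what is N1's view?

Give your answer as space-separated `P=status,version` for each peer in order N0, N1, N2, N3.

Answer: N0=alive,0 N1=suspect,1 N2=alive,0 N3=suspect,1

Derivation:
Op 1: gossip N2<->N3 -> N2.N0=(alive,v0) N2.N1=(alive,v0) N2.N2=(alive,v0) N2.N3=(alive,v0) | N3.N0=(alive,v0) N3.N1=(alive,v0) N3.N2=(alive,v0) N3.N3=(alive,v0)
Op 2: gossip N0<->N1 -> N0.N0=(alive,v0) N0.N1=(alive,v0) N0.N2=(alive,v0) N0.N3=(alive,v0) | N1.N0=(alive,v0) N1.N1=(alive,v0) N1.N2=(alive,v0) N1.N3=(alive,v0)
Op 3: N3 marks N3=suspect -> (suspect,v1)
Op 4: N1 marks N1=suspect -> (suspect,v1)
Op 5: gossip N3<->N1 -> N3.N0=(alive,v0) N3.N1=(suspect,v1) N3.N2=(alive,v0) N3.N3=(suspect,v1) | N1.N0=(alive,v0) N1.N1=(suspect,v1) N1.N2=(alive,v0) N1.N3=(suspect,v1)
Op 6: gossip N1<->N3 -> N1.N0=(alive,v0) N1.N1=(suspect,v1) N1.N2=(alive,v0) N1.N3=(suspect,v1) | N3.N0=(alive,v0) N3.N1=(suspect,v1) N3.N2=(alive,v0) N3.N3=(suspect,v1)
Op 7: gossip N2<->N1 -> N2.N0=(alive,v0) N2.N1=(suspect,v1) N2.N2=(alive,v0) N2.N3=(suspect,v1) | N1.N0=(alive,v0) N1.N1=(suspect,v1) N1.N2=(alive,v0) N1.N3=(suspect,v1)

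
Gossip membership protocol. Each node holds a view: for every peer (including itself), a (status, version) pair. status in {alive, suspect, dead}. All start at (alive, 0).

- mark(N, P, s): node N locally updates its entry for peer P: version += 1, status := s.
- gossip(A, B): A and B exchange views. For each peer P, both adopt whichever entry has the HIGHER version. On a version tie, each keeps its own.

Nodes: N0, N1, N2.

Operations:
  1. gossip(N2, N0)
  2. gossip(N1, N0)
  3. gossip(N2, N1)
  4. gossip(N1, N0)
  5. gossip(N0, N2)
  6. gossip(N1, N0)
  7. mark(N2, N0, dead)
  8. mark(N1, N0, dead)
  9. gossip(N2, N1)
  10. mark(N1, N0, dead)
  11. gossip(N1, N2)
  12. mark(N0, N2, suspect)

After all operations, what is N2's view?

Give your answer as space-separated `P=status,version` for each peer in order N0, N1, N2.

Answer: N0=dead,2 N1=alive,0 N2=alive,0

Derivation:
Op 1: gossip N2<->N0 -> N2.N0=(alive,v0) N2.N1=(alive,v0) N2.N2=(alive,v0) | N0.N0=(alive,v0) N0.N1=(alive,v0) N0.N2=(alive,v0)
Op 2: gossip N1<->N0 -> N1.N0=(alive,v0) N1.N1=(alive,v0) N1.N2=(alive,v0) | N0.N0=(alive,v0) N0.N1=(alive,v0) N0.N2=(alive,v0)
Op 3: gossip N2<->N1 -> N2.N0=(alive,v0) N2.N1=(alive,v0) N2.N2=(alive,v0) | N1.N0=(alive,v0) N1.N1=(alive,v0) N1.N2=(alive,v0)
Op 4: gossip N1<->N0 -> N1.N0=(alive,v0) N1.N1=(alive,v0) N1.N2=(alive,v0) | N0.N0=(alive,v0) N0.N1=(alive,v0) N0.N2=(alive,v0)
Op 5: gossip N0<->N2 -> N0.N0=(alive,v0) N0.N1=(alive,v0) N0.N2=(alive,v0) | N2.N0=(alive,v0) N2.N1=(alive,v0) N2.N2=(alive,v0)
Op 6: gossip N1<->N0 -> N1.N0=(alive,v0) N1.N1=(alive,v0) N1.N2=(alive,v0) | N0.N0=(alive,v0) N0.N1=(alive,v0) N0.N2=(alive,v0)
Op 7: N2 marks N0=dead -> (dead,v1)
Op 8: N1 marks N0=dead -> (dead,v1)
Op 9: gossip N2<->N1 -> N2.N0=(dead,v1) N2.N1=(alive,v0) N2.N2=(alive,v0) | N1.N0=(dead,v1) N1.N1=(alive,v0) N1.N2=(alive,v0)
Op 10: N1 marks N0=dead -> (dead,v2)
Op 11: gossip N1<->N2 -> N1.N0=(dead,v2) N1.N1=(alive,v0) N1.N2=(alive,v0) | N2.N0=(dead,v2) N2.N1=(alive,v0) N2.N2=(alive,v0)
Op 12: N0 marks N2=suspect -> (suspect,v1)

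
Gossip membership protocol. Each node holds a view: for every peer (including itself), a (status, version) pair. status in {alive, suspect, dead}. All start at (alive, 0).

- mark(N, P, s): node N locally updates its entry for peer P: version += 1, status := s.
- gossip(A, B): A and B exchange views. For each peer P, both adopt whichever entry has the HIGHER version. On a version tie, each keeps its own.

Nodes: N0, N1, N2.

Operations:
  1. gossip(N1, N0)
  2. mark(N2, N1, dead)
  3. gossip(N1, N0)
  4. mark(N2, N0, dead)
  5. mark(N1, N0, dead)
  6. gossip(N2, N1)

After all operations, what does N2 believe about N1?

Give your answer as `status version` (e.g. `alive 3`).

Op 1: gossip N1<->N0 -> N1.N0=(alive,v0) N1.N1=(alive,v0) N1.N2=(alive,v0) | N0.N0=(alive,v0) N0.N1=(alive,v0) N0.N2=(alive,v0)
Op 2: N2 marks N1=dead -> (dead,v1)
Op 3: gossip N1<->N0 -> N1.N0=(alive,v0) N1.N1=(alive,v0) N1.N2=(alive,v0) | N0.N0=(alive,v0) N0.N1=(alive,v0) N0.N2=(alive,v0)
Op 4: N2 marks N0=dead -> (dead,v1)
Op 5: N1 marks N0=dead -> (dead,v1)
Op 6: gossip N2<->N1 -> N2.N0=(dead,v1) N2.N1=(dead,v1) N2.N2=(alive,v0) | N1.N0=(dead,v1) N1.N1=(dead,v1) N1.N2=(alive,v0)

Answer: dead 1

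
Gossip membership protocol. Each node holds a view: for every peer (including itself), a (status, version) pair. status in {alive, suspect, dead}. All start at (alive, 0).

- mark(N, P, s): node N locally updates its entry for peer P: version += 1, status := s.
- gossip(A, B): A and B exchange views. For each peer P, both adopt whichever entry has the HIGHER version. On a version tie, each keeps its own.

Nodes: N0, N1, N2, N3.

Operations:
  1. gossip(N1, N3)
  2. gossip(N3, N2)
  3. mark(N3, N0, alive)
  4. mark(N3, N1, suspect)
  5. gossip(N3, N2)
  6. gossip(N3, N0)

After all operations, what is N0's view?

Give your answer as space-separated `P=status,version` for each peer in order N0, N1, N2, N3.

Answer: N0=alive,1 N1=suspect,1 N2=alive,0 N3=alive,0

Derivation:
Op 1: gossip N1<->N3 -> N1.N0=(alive,v0) N1.N1=(alive,v0) N1.N2=(alive,v0) N1.N3=(alive,v0) | N3.N0=(alive,v0) N3.N1=(alive,v0) N3.N2=(alive,v0) N3.N3=(alive,v0)
Op 2: gossip N3<->N2 -> N3.N0=(alive,v0) N3.N1=(alive,v0) N3.N2=(alive,v0) N3.N3=(alive,v0) | N2.N0=(alive,v0) N2.N1=(alive,v0) N2.N2=(alive,v0) N2.N3=(alive,v0)
Op 3: N3 marks N0=alive -> (alive,v1)
Op 4: N3 marks N1=suspect -> (suspect,v1)
Op 5: gossip N3<->N2 -> N3.N0=(alive,v1) N3.N1=(suspect,v1) N3.N2=(alive,v0) N3.N3=(alive,v0) | N2.N0=(alive,v1) N2.N1=(suspect,v1) N2.N2=(alive,v0) N2.N3=(alive,v0)
Op 6: gossip N3<->N0 -> N3.N0=(alive,v1) N3.N1=(suspect,v1) N3.N2=(alive,v0) N3.N3=(alive,v0) | N0.N0=(alive,v1) N0.N1=(suspect,v1) N0.N2=(alive,v0) N0.N3=(alive,v0)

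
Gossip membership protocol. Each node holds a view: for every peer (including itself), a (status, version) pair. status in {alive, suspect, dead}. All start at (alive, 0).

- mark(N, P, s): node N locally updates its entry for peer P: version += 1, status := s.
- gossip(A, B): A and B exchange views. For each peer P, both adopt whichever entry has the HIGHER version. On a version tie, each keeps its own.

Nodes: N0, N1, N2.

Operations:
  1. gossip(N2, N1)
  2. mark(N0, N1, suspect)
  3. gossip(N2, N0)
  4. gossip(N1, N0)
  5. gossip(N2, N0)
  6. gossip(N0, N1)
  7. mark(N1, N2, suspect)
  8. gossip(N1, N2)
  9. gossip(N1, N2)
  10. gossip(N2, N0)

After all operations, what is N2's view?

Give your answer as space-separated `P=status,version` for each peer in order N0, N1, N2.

Op 1: gossip N2<->N1 -> N2.N0=(alive,v0) N2.N1=(alive,v0) N2.N2=(alive,v0) | N1.N0=(alive,v0) N1.N1=(alive,v0) N1.N2=(alive,v0)
Op 2: N0 marks N1=suspect -> (suspect,v1)
Op 3: gossip N2<->N0 -> N2.N0=(alive,v0) N2.N1=(suspect,v1) N2.N2=(alive,v0) | N0.N0=(alive,v0) N0.N1=(suspect,v1) N0.N2=(alive,v0)
Op 4: gossip N1<->N0 -> N1.N0=(alive,v0) N1.N1=(suspect,v1) N1.N2=(alive,v0) | N0.N0=(alive,v0) N0.N1=(suspect,v1) N0.N2=(alive,v0)
Op 5: gossip N2<->N0 -> N2.N0=(alive,v0) N2.N1=(suspect,v1) N2.N2=(alive,v0) | N0.N0=(alive,v0) N0.N1=(suspect,v1) N0.N2=(alive,v0)
Op 6: gossip N0<->N1 -> N0.N0=(alive,v0) N0.N1=(suspect,v1) N0.N2=(alive,v0) | N1.N0=(alive,v0) N1.N1=(suspect,v1) N1.N2=(alive,v0)
Op 7: N1 marks N2=suspect -> (suspect,v1)
Op 8: gossip N1<->N2 -> N1.N0=(alive,v0) N1.N1=(suspect,v1) N1.N2=(suspect,v1) | N2.N0=(alive,v0) N2.N1=(suspect,v1) N2.N2=(suspect,v1)
Op 9: gossip N1<->N2 -> N1.N0=(alive,v0) N1.N1=(suspect,v1) N1.N2=(suspect,v1) | N2.N0=(alive,v0) N2.N1=(suspect,v1) N2.N2=(suspect,v1)
Op 10: gossip N2<->N0 -> N2.N0=(alive,v0) N2.N1=(suspect,v1) N2.N2=(suspect,v1) | N0.N0=(alive,v0) N0.N1=(suspect,v1) N0.N2=(suspect,v1)

Answer: N0=alive,0 N1=suspect,1 N2=suspect,1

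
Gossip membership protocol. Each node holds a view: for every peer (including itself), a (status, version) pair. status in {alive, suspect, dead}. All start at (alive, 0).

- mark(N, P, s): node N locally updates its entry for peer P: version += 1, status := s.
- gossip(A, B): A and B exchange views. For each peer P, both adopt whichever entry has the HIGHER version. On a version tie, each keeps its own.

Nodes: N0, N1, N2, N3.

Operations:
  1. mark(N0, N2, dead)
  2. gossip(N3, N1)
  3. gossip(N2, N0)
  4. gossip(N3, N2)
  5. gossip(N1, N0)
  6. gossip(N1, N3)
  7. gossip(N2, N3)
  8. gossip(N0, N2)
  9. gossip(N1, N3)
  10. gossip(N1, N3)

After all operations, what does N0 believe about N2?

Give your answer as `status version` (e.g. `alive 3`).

Answer: dead 1

Derivation:
Op 1: N0 marks N2=dead -> (dead,v1)
Op 2: gossip N3<->N1 -> N3.N0=(alive,v0) N3.N1=(alive,v0) N3.N2=(alive,v0) N3.N3=(alive,v0) | N1.N0=(alive,v0) N1.N1=(alive,v0) N1.N2=(alive,v0) N1.N3=(alive,v0)
Op 3: gossip N2<->N0 -> N2.N0=(alive,v0) N2.N1=(alive,v0) N2.N2=(dead,v1) N2.N3=(alive,v0) | N0.N0=(alive,v0) N0.N1=(alive,v0) N0.N2=(dead,v1) N0.N3=(alive,v0)
Op 4: gossip N3<->N2 -> N3.N0=(alive,v0) N3.N1=(alive,v0) N3.N2=(dead,v1) N3.N3=(alive,v0) | N2.N0=(alive,v0) N2.N1=(alive,v0) N2.N2=(dead,v1) N2.N3=(alive,v0)
Op 5: gossip N1<->N0 -> N1.N0=(alive,v0) N1.N1=(alive,v0) N1.N2=(dead,v1) N1.N3=(alive,v0) | N0.N0=(alive,v0) N0.N1=(alive,v0) N0.N2=(dead,v1) N0.N3=(alive,v0)
Op 6: gossip N1<->N3 -> N1.N0=(alive,v0) N1.N1=(alive,v0) N1.N2=(dead,v1) N1.N3=(alive,v0) | N3.N0=(alive,v0) N3.N1=(alive,v0) N3.N2=(dead,v1) N3.N3=(alive,v0)
Op 7: gossip N2<->N3 -> N2.N0=(alive,v0) N2.N1=(alive,v0) N2.N2=(dead,v1) N2.N3=(alive,v0) | N3.N0=(alive,v0) N3.N1=(alive,v0) N3.N2=(dead,v1) N3.N3=(alive,v0)
Op 8: gossip N0<->N2 -> N0.N0=(alive,v0) N0.N1=(alive,v0) N0.N2=(dead,v1) N0.N3=(alive,v0) | N2.N0=(alive,v0) N2.N1=(alive,v0) N2.N2=(dead,v1) N2.N3=(alive,v0)
Op 9: gossip N1<->N3 -> N1.N0=(alive,v0) N1.N1=(alive,v0) N1.N2=(dead,v1) N1.N3=(alive,v0) | N3.N0=(alive,v0) N3.N1=(alive,v0) N3.N2=(dead,v1) N3.N3=(alive,v0)
Op 10: gossip N1<->N3 -> N1.N0=(alive,v0) N1.N1=(alive,v0) N1.N2=(dead,v1) N1.N3=(alive,v0) | N3.N0=(alive,v0) N3.N1=(alive,v0) N3.N2=(dead,v1) N3.N3=(alive,v0)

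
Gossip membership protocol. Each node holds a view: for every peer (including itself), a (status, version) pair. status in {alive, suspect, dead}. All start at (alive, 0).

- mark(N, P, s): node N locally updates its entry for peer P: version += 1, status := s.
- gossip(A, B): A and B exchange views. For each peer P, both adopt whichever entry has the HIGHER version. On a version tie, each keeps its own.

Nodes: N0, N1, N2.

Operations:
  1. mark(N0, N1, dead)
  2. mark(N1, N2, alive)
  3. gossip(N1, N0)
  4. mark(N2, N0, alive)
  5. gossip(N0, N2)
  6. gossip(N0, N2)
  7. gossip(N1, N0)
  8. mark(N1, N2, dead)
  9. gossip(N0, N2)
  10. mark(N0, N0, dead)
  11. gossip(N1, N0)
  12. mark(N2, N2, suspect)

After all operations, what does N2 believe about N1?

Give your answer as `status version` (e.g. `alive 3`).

Answer: dead 1

Derivation:
Op 1: N0 marks N1=dead -> (dead,v1)
Op 2: N1 marks N2=alive -> (alive,v1)
Op 3: gossip N1<->N0 -> N1.N0=(alive,v0) N1.N1=(dead,v1) N1.N2=(alive,v1) | N0.N0=(alive,v0) N0.N1=(dead,v1) N0.N2=(alive,v1)
Op 4: N2 marks N0=alive -> (alive,v1)
Op 5: gossip N0<->N2 -> N0.N0=(alive,v1) N0.N1=(dead,v1) N0.N2=(alive,v1) | N2.N0=(alive,v1) N2.N1=(dead,v1) N2.N2=(alive,v1)
Op 6: gossip N0<->N2 -> N0.N0=(alive,v1) N0.N1=(dead,v1) N0.N2=(alive,v1) | N2.N0=(alive,v1) N2.N1=(dead,v1) N2.N2=(alive,v1)
Op 7: gossip N1<->N0 -> N1.N0=(alive,v1) N1.N1=(dead,v1) N1.N2=(alive,v1) | N0.N0=(alive,v1) N0.N1=(dead,v1) N0.N2=(alive,v1)
Op 8: N1 marks N2=dead -> (dead,v2)
Op 9: gossip N0<->N2 -> N0.N0=(alive,v1) N0.N1=(dead,v1) N0.N2=(alive,v1) | N2.N0=(alive,v1) N2.N1=(dead,v1) N2.N2=(alive,v1)
Op 10: N0 marks N0=dead -> (dead,v2)
Op 11: gossip N1<->N0 -> N1.N0=(dead,v2) N1.N1=(dead,v1) N1.N2=(dead,v2) | N0.N0=(dead,v2) N0.N1=(dead,v1) N0.N2=(dead,v2)
Op 12: N2 marks N2=suspect -> (suspect,v2)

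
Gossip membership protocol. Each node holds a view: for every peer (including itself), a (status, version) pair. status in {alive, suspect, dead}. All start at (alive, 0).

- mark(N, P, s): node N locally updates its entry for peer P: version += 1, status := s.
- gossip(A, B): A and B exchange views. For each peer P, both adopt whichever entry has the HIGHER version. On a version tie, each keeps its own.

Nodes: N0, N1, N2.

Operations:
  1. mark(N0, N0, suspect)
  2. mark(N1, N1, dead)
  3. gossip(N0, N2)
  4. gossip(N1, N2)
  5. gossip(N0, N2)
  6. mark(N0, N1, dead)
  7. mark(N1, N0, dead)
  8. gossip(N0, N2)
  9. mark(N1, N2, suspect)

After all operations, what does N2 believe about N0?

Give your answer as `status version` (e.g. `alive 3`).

Answer: suspect 1

Derivation:
Op 1: N0 marks N0=suspect -> (suspect,v1)
Op 2: N1 marks N1=dead -> (dead,v1)
Op 3: gossip N0<->N2 -> N0.N0=(suspect,v1) N0.N1=(alive,v0) N0.N2=(alive,v0) | N2.N0=(suspect,v1) N2.N1=(alive,v0) N2.N2=(alive,v0)
Op 4: gossip N1<->N2 -> N1.N0=(suspect,v1) N1.N1=(dead,v1) N1.N2=(alive,v0) | N2.N0=(suspect,v1) N2.N1=(dead,v1) N2.N2=(alive,v0)
Op 5: gossip N0<->N2 -> N0.N0=(suspect,v1) N0.N1=(dead,v1) N0.N2=(alive,v0) | N2.N0=(suspect,v1) N2.N1=(dead,v1) N2.N2=(alive,v0)
Op 6: N0 marks N1=dead -> (dead,v2)
Op 7: N1 marks N0=dead -> (dead,v2)
Op 8: gossip N0<->N2 -> N0.N0=(suspect,v1) N0.N1=(dead,v2) N0.N2=(alive,v0) | N2.N0=(suspect,v1) N2.N1=(dead,v2) N2.N2=(alive,v0)
Op 9: N1 marks N2=suspect -> (suspect,v1)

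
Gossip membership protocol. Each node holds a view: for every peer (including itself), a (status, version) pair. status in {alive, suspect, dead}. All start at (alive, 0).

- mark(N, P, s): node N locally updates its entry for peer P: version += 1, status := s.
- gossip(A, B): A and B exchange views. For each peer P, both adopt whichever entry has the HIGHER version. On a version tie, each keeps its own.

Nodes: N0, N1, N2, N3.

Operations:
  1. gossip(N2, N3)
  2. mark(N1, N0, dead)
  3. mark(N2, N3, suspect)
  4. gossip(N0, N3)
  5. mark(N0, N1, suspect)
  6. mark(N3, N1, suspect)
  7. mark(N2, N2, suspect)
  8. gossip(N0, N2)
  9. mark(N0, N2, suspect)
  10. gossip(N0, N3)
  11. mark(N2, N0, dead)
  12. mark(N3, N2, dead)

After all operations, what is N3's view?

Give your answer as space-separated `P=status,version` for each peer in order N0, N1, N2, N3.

Answer: N0=alive,0 N1=suspect,1 N2=dead,3 N3=suspect,1

Derivation:
Op 1: gossip N2<->N3 -> N2.N0=(alive,v0) N2.N1=(alive,v0) N2.N2=(alive,v0) N2.N3=(alive,v0) | N3.N0=(alive,v0) N3.N1=(alive,v0) N3.N2=(alive,v0) N3.N3=(alive,v0)
Op 2: N1 marks N0=dead -> (dead,v1)
Op 3: N2 marks N3=suspect -> (suspect,v1)
Op 4: gossip N0<->N3 -> N0.N0=(alive,v0) N0.N1=(alive,v0) N0.N2=(alive,v0) N0.N3=(alive,v0) | N3.N0=(alive,v0) N3.N1=(alive,v0) N3.N2=(alive,v0) N3.N3=(alive,v0)
Op 5: N0 marks N1=suspect -> (suspect,v1)
Op 6: N3 marks N1=suspect -> (suspect,v1)
Op 7: N2 marks N2=suspect -> (suspect,v1)
Op 8: gossip N0<->N2 -> N0.N0=(alive,v0) N0.N1=(suspect,v1) N0.N2=(suspect,v1) N0.N3=(suspect,v1) | N2.N0=(alive,v0) N2.N1=(suspect,v1) N2.N2=(suspect,v1) N2.N3=(suspect,v1)
Op 9: N0 marks N2=suspect -> (suspect,v2)
Op 10: gossip N0<->N3 -> N0.N0=(alive,v0) N0.N1=(suspect,v1) N0.N2=(suspect,v2) N0.N3=(suspect,v1) | N3.N0=(alive,v0) N3.N1=(suspect,v1) N3.N2=(suspect,v2) N3.N3=(suspect,v1)
Op 11: N2 marks N0=dead -> (dead,v1)
Op 12: N3 marks N2=dead -> (dead,v3)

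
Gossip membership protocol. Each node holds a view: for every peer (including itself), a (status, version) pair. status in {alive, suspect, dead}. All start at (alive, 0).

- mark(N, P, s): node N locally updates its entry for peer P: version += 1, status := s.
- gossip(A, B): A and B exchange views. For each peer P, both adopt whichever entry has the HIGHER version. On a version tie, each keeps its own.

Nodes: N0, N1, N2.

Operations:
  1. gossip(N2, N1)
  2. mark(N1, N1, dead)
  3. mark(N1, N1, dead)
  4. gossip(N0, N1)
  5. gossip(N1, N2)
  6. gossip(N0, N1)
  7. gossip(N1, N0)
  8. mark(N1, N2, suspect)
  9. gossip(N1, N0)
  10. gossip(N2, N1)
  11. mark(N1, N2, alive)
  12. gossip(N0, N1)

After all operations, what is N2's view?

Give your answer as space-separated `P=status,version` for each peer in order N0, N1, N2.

Answer: N0=alive,0 N1=dead,2 N2=suspect,1

Derivation:
Op 1: gossip N2<->N1 -> N2.N0=(alive,v0) N2.N1=(alive,v0) N2.N2=(alive,v0) | N1.N0=(alive,v0) N1.N1=(alive,v0) N1.N2=(alive,v0)
Op 2: N1 marks N1=dead -> (dead,v1)
Op 3: N1 marks N1=dead -> (dead,v2)
Op 4: gossip N0<->N1 -> N0.N0=(alive,v0) N0.N1=(dead,v2) N0.N2=(alive,v0) | N1.N0=(alive,v0) N1.N1=(dead,v2) N1.N2=(alive,v0)
Op 5: gossip N1<->N2 -> N1.N0=(alive,v0) N1.N1=(dead,v2) N1.N2=(alive,v0) | N2.N0=(alive,v0) N2.N1=(dead,v2) N2.N2=(alive,v0)
Op 6: gossip N0<->N1 -> N0.N0=(alive,v0) N0.N1=(dead,v2) N0.N2=(alive,v0) | N1.N0=(alive,v0) N1.N1=(dead,v2) N1.N2=(alive,v0)
Op 7: gossip N1<->N0 -> N1.N0=(alive,v0) N1.N1=(dead,v2) N1.N2=(alive,v0) | N0.N0=(alive,v0) N0.N1=(dead,v2) N0.N2=(alive,v0)
Op 8: N1 marks N2=suspect -> (suspect,v1)
Op 9: gossip N1<->N0 -> N1.N0=(alive,v0) N1.N1=(dead,v2) N1.N2=(suspect,v1) | N0.N0=(alive,v0) N0.N1=(dead,v2) N0.N2=(suspect,v1)
Op 10: gossip N2<->N1 -> N2.N0=(alive,v0) N2.N1=(dead,v2) N2.N2=(suspect,v1) | N1.N0=(alive,v0) N1.N1=(dead,v2) N1.N2=(suspect,v1)
Op 11: N1 marks N2=alive -> (alive,v2)
Op 12: gossip N0<->N1 -> N0.N0=(alive,v0) N0.N1=(dead,v2) N0.N2=(alive,v2) | N1.N0=(alive,v0) N1.N1=(dead,v2) N1.N2=(alive,v2)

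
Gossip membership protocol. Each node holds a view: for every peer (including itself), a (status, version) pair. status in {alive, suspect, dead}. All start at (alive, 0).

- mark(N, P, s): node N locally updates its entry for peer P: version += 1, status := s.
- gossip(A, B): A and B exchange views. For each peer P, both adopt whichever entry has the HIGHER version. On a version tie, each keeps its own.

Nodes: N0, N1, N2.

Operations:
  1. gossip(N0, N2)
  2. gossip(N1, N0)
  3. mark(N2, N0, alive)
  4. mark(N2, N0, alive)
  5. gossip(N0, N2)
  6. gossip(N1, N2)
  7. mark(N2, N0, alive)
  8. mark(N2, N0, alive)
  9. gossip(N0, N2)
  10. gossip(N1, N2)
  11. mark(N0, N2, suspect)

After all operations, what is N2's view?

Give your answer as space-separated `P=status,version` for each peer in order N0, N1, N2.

Op 1: gossip N0<->N2 -> N0.N0=(alive,v0) N0.N1=(alive,v0) N0.N2=(alive,v0) | N2.N0=(alive,v0) N2.N1=(alive,v0) N2.N2=(alive,v0)
Op 2: gossip N1<->N0 -> N1.N0=(alive,v0) N1.N1=(alive,v0) N1.N2=(alive,v0) | N0.N0=(alive,v0) N0.N1=(alive,v0) N0.N2=(alive,v0)
Op 3: N2 marks N0=alive -> (alive,v1)
Op 4: N2 marks N0=alive -> (alive,v2)
Op 5: gossip N0<->N2 -> N0.N0=(alive,v2) N0.N1=(alive,v0) N0.N2=(alive,v0) | N2.N0=(alive,v2) N2.N1=(alive,v0) N2.N2=(alive,v0)
Op 6: gossip N1<->N2 -> N1.N0=(alive,v2) N1.N1=(alive,v0) N1.N2=(alive,v0) | N2.N0=(alive,v2) N2.N1=(alive,v0) N2.N2=(alive,v0)
Op 7: N2 marks N0=alive -> (alive,v3)
Op 8: N2 marks N0=alive -> (alive,v4)
Op 9: gossip N0<->N2 -> N0.N0=(alive,v4) N0.N1=(alive,v0) N0.N2=(alive,v0) | N2.N0=(alive,v4) N2.N1=(alive,v0) N2.N2=(alive,v0)
Op 10: gossip N1<->N2 -> N1.N0=(alive,v4) N1.N1=(alive,v0) N1.N2=(alive,v0) | N2.N0=(alive,v4) N2.N1=(alive,v0) N2.N2=(alive,v0)
Op 11: N0 marks N2=suspect -> (suspect,v1)

Answer: N0=alive,4 N1=alive,0 N2=alive,0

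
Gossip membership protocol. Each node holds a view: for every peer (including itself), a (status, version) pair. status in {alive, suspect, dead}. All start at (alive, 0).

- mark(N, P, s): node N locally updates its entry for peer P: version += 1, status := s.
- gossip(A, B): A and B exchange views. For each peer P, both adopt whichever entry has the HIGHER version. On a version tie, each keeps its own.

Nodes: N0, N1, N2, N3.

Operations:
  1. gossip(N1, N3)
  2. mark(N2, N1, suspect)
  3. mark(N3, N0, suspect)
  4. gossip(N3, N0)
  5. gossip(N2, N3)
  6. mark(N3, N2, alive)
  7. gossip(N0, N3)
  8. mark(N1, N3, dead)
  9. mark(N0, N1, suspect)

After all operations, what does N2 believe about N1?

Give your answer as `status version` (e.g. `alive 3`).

Op 1: gossip N1<->N3 -> N1.N0=(alive,v0) N1.N1=(alive,v0) N1.N2=(alive,v0) N1.N3=(alive,v0) | N3.N0=(alive,v0) N3.N1=(alive,v0) N3.N2=(alive,v0) N3.N3=(alive,v0)
Op 2: N2 marks N1=suspect -> (suspect,v1)
Op 3: N3 marks N0=suspect -> (suspect,v1)
Op 4: gossip N3<->N0 -> N3.N0=(suspect,v1) N3.N1=(alive,v0) N3.N2=(alive,v0) N3.N3=(alive,v0) | N0.N0=(suspect,v1) N0.N1=(alive,v0) N0.N2=(alive,v0) N0.N3=(alive,v0)
Op 5: gossip N2<->N3 -> N2.N0=(suspect,v1) N2.N1=(suspect,v1) N2.N2=(alive,v0) N2.N3=(alive,v0) | N3.N0=(suspect,v1) N3.N1=(suspect,v1) N3.N2=(alive,v0) N3.N3=(alive,v0)
Op 6: N3 marks N2=alive -> (alive,v1)
Op 7: gossip N0<->N3 -> N0.N0=(suspect,v1) N0.N1=(suspect,v1) N0.N2=(alive,v1) N0.N3=(alive,v0) | N3.N0=(suspect,v1) N3.N1=(suspect,v1) N3.N2=(alive,v1) N3.N3=(alive,v0)
Op 8: N1 marks N3=dead -> (dead,v1)
Op 9: N0 marks N1=suspect -> (suspect,v2)

Answer: suspect 1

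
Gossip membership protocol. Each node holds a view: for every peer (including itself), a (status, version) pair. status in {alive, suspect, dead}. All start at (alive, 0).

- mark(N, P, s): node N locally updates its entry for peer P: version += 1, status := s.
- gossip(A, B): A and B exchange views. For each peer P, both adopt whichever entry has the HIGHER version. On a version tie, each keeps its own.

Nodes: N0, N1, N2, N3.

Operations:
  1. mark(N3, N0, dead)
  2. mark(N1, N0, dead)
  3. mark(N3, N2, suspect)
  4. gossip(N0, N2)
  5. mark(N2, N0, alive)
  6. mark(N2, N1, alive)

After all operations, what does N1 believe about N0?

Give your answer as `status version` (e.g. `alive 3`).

Op 1: N3 marks N0=dead -> (dead,v1)
Op 2: N1 marks N0=dead -> (dead,v1)
Op 3: N3 marks N2=suspect -> (suspect,v1)
Op 4: gossip N0<->N2 -> N0.N0=(alive,v0) N0.N1=(alive,v0) N0.N2=(alive,v0) N0.N3=(alive,v0) | N2.N0=(alive,v0) N2.N1=(alive,v0) N2.N2=(alive,v0) N2.N3=(alive,v0)
Op 5: N2 marks N0=alive -> (alive,v1)
Op 6: N2 marks N1=alive -> (alive,v1)

Answer: dead 1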